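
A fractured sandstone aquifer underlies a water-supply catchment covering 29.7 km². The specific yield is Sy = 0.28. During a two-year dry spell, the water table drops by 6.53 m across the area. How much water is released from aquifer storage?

A = 29.7 km² = 2.97 × 10^7 m²
ΔV = Sy × A × Δh = 0.28 × 2.97 × 10^7 m² × 6.53 m = 5.43 × 10^7 m³

ΔV ≈ 5.43 × 10^7 m³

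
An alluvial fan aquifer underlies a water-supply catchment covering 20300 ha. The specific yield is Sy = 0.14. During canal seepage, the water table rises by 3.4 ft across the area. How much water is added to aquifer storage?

A = 20300 ha = 2.03 × 10^8 m²
Δh = 3.4 ft = 1.036 m
ΔV = Sy × A × Δh = 0.14 × 2.03 × 10^8 m² × 1.036 m = 2.945 × 10^7 m³

ΔV ≈ 2.95 × 10^7 m³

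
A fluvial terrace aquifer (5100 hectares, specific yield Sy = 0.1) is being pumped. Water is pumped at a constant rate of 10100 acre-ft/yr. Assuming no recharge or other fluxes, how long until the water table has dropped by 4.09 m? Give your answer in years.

t ≈ 1.67 years

A = 5100 hectares = 5.1 × 10^7 m²
ΔV = Sy × A × Δh = 0.1 × 5.1 × 10^7 × 4.09 = 2.086 × 10^7 m³
Q = 10100 acre-ft/yr = 34130 m³/d
t = ΔV / Q = 2.086 × 10^7 m³ / 34130 m³/d = 611.1 d
t = 611.1 d ≈ 1.674 years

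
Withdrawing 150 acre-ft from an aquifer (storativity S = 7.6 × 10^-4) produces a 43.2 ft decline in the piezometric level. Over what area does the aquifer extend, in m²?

A ≈ 1.85 × 10^7 m²

Δh = 43.2 ft = 13.17 m
ΔV = 150 acre-ft = 1.85 × 10^5 m³
A = ΔV / (S × Δh) = 1.85 × 10^5 / (7.6 × 10^-4 × 13.17) = 1.849 × 10^7 m²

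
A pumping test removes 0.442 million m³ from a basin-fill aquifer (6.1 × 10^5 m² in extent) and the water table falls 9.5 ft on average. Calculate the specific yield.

Sy ≈ 0.25

Δh = 9.5 ft = 2.896 m
ΔV = 0.442 million m³ = 4.42 × 10^5 m³
Sy = ΔV / (A × Δh) = 4.42 × 10^5 m³ / (6.1 × 10^5 m² × 2.896 m) = 0.2502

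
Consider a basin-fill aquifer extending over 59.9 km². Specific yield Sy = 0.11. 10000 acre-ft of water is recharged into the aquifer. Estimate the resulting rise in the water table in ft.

A = 59.9 km² = 5.99 × 10^7 m²
ΔV = 10000 acre-ft = 1.233 × 10^7 m³
Δh = ΔV / (Sy × A) = 1.233 × 10^7 m³ / (0.11 × 5.99 × 10^7 m²) = 1.872 m
Δh = 1.872 m = 6.142 ft

Δh ≈ 6.14 ft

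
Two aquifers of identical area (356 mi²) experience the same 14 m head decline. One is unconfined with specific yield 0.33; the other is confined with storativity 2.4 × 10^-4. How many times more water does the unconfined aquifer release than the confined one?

ΔV_u / ΔV_c ≈ 1380

A = 356 mi² = 9.22 × 10^8 m²
Unconfined: ΔV_u = Sy × A × Δh = 0.33 × 9.22 × 10^8 × 14 = 4.26 × 10^9 m³
Confined: ΔV_c = S × A × Δh = 2.4 × 10^-4 × 9.22 × 10^8 × 14 = 3.098 × 10^6 m³
Ratio = ΔV_u / ΔV_c = Sy / S = 0.33 / 2.4 × 10^-4 = 1375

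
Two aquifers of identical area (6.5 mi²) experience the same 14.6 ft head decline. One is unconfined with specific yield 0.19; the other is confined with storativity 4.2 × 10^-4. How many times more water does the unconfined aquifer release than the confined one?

ΔV_u / ΔV_c ≈ 452

A = 6.5 mi² = 1.683 × 10^7 m²
Δh = 14.6 ft = 4.45 m
Unconfined: ΔV_u = Sy × A × Δh = 0.19 × 1.683 × 10^7 × 4.45 = 1.423 × 10^7 m³
Confined: ΔV_c = S × A × Δh = 4.2 × 10^-4 × 1.683 × 10^7 × 4.45 = 31470 m³
Ratio = ΔV_u / ΔV_c = Sy / S = 0.19 / 4.2 × 10^-4 = 452.4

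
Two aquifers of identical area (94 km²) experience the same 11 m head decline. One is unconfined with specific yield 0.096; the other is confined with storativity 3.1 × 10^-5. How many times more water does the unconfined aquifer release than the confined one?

ΔV_u / ΔV_c ≈ 3100

A = 94 km² = 9.4 × 10^7 m²
Unconfined: ΔV_u = Sy × A × Δh = 0.096 × 9.4 × 10^7 × 11 = 9.926 × 10^7 m³
Confined: ΔV_c = S × A × Δh = 3.1 × 10^-5 × 9.4 × 10^7 × 11 = 32050 m³
Ratio = ΔV_u / ΔV_c = Sy / S = 0.096 / 3.1 × 10^-5 = 3097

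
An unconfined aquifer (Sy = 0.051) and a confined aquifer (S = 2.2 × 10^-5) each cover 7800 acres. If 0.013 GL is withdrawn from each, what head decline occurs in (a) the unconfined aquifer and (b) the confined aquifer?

A = 7800 acres = 3.157 × 10^7 m²
ΔV = 0.013 GL = 13000 m³
Unconfined: Δh_u = ΔV/(Sy·A) = 13000/(0.051 × 3.157 × 10^7) = 0.008075 m
Confined: Δh_c = ΔV/(S·A) = 13000/(2.2 × 10^-5 × 3.157 × 10^7) = 18.72 m

Δh_u ≈ 0.00808 m; Δh_c ≈ 18.7 m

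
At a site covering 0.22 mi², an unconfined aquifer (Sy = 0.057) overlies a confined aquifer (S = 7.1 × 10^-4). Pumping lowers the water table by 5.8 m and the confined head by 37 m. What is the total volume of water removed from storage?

A = 0.22 mi² = 5.698 × 10^5 m²
Unconfined: ΔV_u = Sy × A × Δh_u = 0.057 × 5.698 × 10^5 × 5.8 = 1.884 × 10^5 m³
Confined: ΔV_c = S × A × Δh_c = 7.1 × 10^-4 × 5.698 × 10^5 × 37 = 14970 m³
Total ΔV = 1.884 × 10^5 + 14970 = 2.033 × 10^5 m³

ΔV ≈ 2.03 × 10^5 m³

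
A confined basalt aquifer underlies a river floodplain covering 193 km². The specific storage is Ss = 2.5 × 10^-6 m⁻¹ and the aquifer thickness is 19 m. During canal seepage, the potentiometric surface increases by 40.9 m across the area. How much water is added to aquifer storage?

S = Ss × b = 2.5 × 10^-6 m⁻¹ × 19 m = 4.75 × 10^-5
A = 193 km² = 1.93 × 10^8 m²
ΔV = S × A × Δh = 4.75 × 10^-5 × 1.93 × 10^8 m² × 40.9 m = 3.75 × 10^5 m³

ΔV ≈ 3.75 × 10^5 m³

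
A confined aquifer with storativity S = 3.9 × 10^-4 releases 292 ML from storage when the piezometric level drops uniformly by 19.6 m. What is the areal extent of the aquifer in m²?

A ≈ 3.82 × 10^7 m²

ΔV = 292 ML = 2.92 × 10^5 m³
A = ΔV / (S × Δh) = 2.92 × 10^5 / (3.9 × 10^-4 × 19.6) = 3.82 × 10^7 m²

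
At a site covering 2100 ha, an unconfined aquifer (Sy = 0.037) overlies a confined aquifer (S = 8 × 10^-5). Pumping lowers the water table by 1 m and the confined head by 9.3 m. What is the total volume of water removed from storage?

A = 2100 ha = 2.1 × 10^7 m²
Unconfined: ΔV_u = Sy × A × Δh_u = 0.037 × 2.1 × 10^7 × 1 = 7.77 × 10^5 m³
Confined: ΔV_c = S × A × Δh_c = 8 × 10^-5 × 2.1 × 10^7 × 9.3 = 15620 m³
Total ΔV = 7.77 × 10^5 + 15620 = 7.926 × 10^5 m³

ΔV ≈ 7.93 × 10^5 m³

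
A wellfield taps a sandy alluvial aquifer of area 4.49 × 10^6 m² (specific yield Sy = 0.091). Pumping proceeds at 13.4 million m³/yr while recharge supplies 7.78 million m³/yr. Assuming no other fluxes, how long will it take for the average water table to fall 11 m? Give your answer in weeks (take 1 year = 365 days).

t ≈ 41.7 weeks

ΔV = Sy × A × Δh = 0.091 × 4.49 × 10^6 × 11 = 4.494 × 10^6 m³
Net withdrawal = 13.4 − 7.78 = 5.62 million m³/yr = 15400 m³/d
t = ΔV / Q = 4.494 × 10^6 m³ / 15400 m³/d = 291.9 d
t = 291.9 d ≈ 41.7 weeks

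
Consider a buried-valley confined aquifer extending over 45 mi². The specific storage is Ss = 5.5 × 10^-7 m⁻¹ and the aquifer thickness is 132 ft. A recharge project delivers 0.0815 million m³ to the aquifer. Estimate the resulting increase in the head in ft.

Δh ≈ 104 ft

b = 132 ft = 40.23 m
S = Ss × b = 5.5 × 10^-7 m⁻¹ × 40.23 m = 2.213 × 10^-5
A = 45 mi² = 1.165 × 10^8 m²
ΔV = 0.0815 million m³ = 81500 m³
Δh = ΔV / (S × A) = 81500 m³ / (2.213 × 10^-5 × 1.165 × 10^8 m²) = 31.6 m
Δh = 31.6 m = 103.7 ft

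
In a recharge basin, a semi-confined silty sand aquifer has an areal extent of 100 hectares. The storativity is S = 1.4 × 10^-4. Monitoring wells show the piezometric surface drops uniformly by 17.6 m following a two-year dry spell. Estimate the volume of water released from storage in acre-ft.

ΔV ≈ 2 acre-ft

A = 100 hectares = 1 × 10^6 m²
ΔV = S × A × Δh = 1.4 × 10^-4 × 1 × 10^6 m² × 17.6 m = 2464 m³
ΔV = 2464 m³ = 1.998 acre-ft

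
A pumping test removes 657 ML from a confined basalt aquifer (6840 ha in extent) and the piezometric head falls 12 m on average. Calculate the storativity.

A = 6840 ha = 6.84 × 10^7 m²
ΔV = 657 ML = 6.57 × 10^5 m³
S = ΔV / (A × Δh) = 6.57 × 10^5 m³ / (6.84 × 10^7 m² × 12 m) = 8.004 × 10^-4

S ≈ 8 × 10^-4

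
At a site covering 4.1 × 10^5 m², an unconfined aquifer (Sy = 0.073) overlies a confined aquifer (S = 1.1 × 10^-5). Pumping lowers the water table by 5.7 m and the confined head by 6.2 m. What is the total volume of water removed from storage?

Unconfined: ΔV_u = Sy × A × Δh_u = 0.073 × 4.1 × 10^5 × 5.7 = 1.706 × 10^5 m³
Confined: ΔV_c = S × A × Δh_c = 1.1 × 10^-5 × 4.1 × 10^5 × 6.2 = 27.96 m³
Total ΔV = 1.706 × 10^5 + 27.96 = 1.706 × 10^5 m³

ΔV ≈ 1.71 × 10^5 m³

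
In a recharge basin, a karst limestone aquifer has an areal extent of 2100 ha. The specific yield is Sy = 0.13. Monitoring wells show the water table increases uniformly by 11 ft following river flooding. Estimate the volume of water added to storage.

A = 2100 ha = 2.1 × 10^7 m²
Δh = 11 ft = 3.353 m
ΔV = Sy × A × Δh = 0.13 × 2.1 × 10^7 m² × 3.353 m = 9.153 × 10^6 m³

ΔV ≈ 9.15 × 10^6 m³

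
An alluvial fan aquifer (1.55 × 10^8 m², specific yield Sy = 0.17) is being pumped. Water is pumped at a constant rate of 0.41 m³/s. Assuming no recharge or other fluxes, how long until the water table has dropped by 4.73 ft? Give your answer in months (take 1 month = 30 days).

t ≈ 35.7 months

Δh = 4.73 ft = 1.442 m
ΔV = Sy × A × Δh = 0.17 × 1.55 × 10^8 × 1.442 = 3.799 × 10^7 m³
Q = 0.41 m³/s = 35420 m³/d
t = ΔV / Q = 3.799 × 10^7 m³ / 35420 m³/d = 1072 d
t = 1072 d ≈ 35.75 months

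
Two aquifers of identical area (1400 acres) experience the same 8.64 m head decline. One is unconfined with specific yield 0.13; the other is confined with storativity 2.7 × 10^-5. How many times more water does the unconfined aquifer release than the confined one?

A = 1400 acres = 5.666 × 10^6 m²
Unconfined: ΔV_u = Sy × A × Δh = 0.13 × 5.666 × 10^6 × 8.64 = 6.364 × 10^6 m³
Confined: ΔV_c = S × A × Δh = 2.7 × 10^-5 × 5.666 × 10^6 × 8.64 = 1322 m³
Ratio = ΔV_u / ΔV_c = Sy / S = 0.13 / 2.7 × 10^-5 = 4815

ΔV_u / ΔV_c ≈ 4810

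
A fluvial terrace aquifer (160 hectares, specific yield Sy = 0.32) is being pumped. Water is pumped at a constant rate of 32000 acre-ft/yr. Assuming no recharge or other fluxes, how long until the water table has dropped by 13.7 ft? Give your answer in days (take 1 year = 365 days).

t ≈ 19.8 days

A = 160 hectares = 1.6 × 10^6 m²
Δh = 13.7 ft = 4.176 m
ΔV = Sy × A × Δh = 0.32 × 1.6 × 10^6 × 4.176 = 2.138 × 10^6 m³
Q = 32000 acre-ft/yr = 1.081 × 10^5 m³/d
t = ΔV / Q = 2.138 × 10^6 m³ / 1.081 × 10^5 m³/d = 19.77 d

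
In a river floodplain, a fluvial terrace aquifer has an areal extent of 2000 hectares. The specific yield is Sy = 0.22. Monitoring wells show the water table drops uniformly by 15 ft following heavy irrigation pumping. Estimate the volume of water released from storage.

ΔV ≈ 2.01 × 10^7 m³

A = 2000 hectares = 2 × 10^7 m²
Δh = 15 ft = 4.572 m
ΔV = Sy × A × Δh = 0.22 × 2 × 10^7 m² × 4.572 m = 2.012 × 10^7 m³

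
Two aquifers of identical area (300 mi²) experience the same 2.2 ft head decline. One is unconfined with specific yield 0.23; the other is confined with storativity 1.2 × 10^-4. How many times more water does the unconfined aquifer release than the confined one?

A = 300 mi² = 7.77 × 10^8 m²
Δh = 2.2 ft = 0.6706 m
Unconfined: ΔV_u = Sy × A × Δh = 0.23 × 7.77 × 10^8 × 0.6706 = 1.198 × 10^8 m³
Confined: ΔV_c = S × A × Δh = 1.2 × 10^-4 × 7.77 × 10^8 × 0.6706 = 62520 m³
Ratio = ΔV_u / ΔV_c = Sy / S = 0.23 / 1.2 × 10^-4 = 1917

ΔV_u / ΔV_c ≈ 1920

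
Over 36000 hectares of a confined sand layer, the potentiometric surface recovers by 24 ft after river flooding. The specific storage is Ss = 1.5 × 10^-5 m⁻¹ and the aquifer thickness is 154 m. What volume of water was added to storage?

ΔV ≈ 6.08 × 10^6 m³

S = Ss × b = 1.5 × 10^-5 m⁻¹ × 154 m = 2.31 × 10^-3
A = 36000 hectares = 3.6 × 10^8 m²
Δh = 24 ft = 7.315 m
ΔV = S × A × Δh = 0.00231 × 3.6 × 10^8 m² × 7.315 m = 6.083 × 10^6 m³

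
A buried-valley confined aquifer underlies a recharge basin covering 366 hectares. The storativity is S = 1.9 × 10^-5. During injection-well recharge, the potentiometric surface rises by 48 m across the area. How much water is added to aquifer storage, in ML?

ΔV ≈ 3.34 ML

A = 366 hectares = 3.66 × 10^6 m²
ΔV = S × A × Δh = 1.9 × 10^-5 × 3.66 × 10^6 m² × 48 m = 3338 m³
ΔV = 3338 m³ = 3.338 ML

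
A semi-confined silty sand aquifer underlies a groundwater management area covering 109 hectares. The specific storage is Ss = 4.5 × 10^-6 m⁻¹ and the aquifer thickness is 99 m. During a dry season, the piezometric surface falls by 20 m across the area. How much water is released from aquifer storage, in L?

S = Ss × b = 4.5 × 10^-6 m⁻¹ × 99 m = 4.455 × 10^-4
A = 109 hectares = 1.09 × 10^6 m²
ΔV = S × A × Δh = 4.455 × 10^-4 × 1.09 × 10^6 m² × 20 m = 9712 m³
ΔV = 9712 m³ = 9.712 × 10^6 L

ΔV ≈ 9.71 × 10^6 L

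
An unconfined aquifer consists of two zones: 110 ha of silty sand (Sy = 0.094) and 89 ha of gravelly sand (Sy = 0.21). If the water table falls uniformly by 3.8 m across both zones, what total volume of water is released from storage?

ΔV ≈ 1.1 × 10^6 m³

A₁ = 110 ha = 1.1 × 10^6 m²; A₂ = 89 ha = 8.9 × 10^5 m²
ΔV₁ = 0.094 × 1.1 × 10^6 × 3.8 = 3.929 × 10^5 m³
ΔV₂ = 0.21 × 8.9 × 10^5 × 3.8 = 7.102 × 10^5 m³
ΔV = ΔV₁ + ΔV₂ = 1.103 × 10^6 m³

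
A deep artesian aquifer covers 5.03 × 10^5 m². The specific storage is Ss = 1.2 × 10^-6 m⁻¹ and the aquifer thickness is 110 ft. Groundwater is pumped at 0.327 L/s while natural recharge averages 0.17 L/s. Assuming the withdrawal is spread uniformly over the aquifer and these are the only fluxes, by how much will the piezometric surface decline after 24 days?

Δh ≈ 16.1 m

b = 110 ft = 33.53 m
S = Ss × b = 1.2 × 10^-6 m⁻¹ × 33.53 m = 4.023 × 10^-5
Net abstraction = 0.327 − 0.17 = 0.157 L/s
Q_net = 0.157 L/s = 13.56 m³/d
ΔV = Q × t = 13.56 m³/d × 24 d = 325.6 m³
Δh = ΔV / (S × A) = 325.6 / (4.023 × 10^-5 × 5.03 × 10^5) = 16.09 m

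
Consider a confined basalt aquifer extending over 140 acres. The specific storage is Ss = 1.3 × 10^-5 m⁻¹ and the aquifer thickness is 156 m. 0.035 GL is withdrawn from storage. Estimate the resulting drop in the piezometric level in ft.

Δh ≈ 99.9 ft

S = Ss × b = 1.3 × 10^-5 m⁻¹ × 156 m = 2.028 × 10^-3
A = 140 acres = 5.666 × 10^5 m²
ΔV = 0.035 GL = 35000 m³
Δh = ΔV / (S × A) = 35000 m³ / (0.002028 × 5.666 × 10^5 m²) = 30.46 m
Δh = 30.46 m = 99.94 ft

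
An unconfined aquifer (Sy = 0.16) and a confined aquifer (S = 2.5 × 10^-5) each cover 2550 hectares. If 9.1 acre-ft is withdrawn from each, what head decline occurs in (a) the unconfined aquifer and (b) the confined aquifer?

Δh_u ≈ 0.00275 m; Δh_c ≈ 17.6 m

A = 2550 hectares = 2.55 × 10^7 m²
ΔV = 9.1 acre-ft = 11220 m³
Unconfined: Δh_u = ΔV/(Sy·A) = 11220/(0.16 × 2.55 × 10^7) = 0.002751 m
Confined: Δh_c = ΔV/(S·A) = 11220/(2.5 × 10^-5 × 2.55 × 10^7) = 17.61 m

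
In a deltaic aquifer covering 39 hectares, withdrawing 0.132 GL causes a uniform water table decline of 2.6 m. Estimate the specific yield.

A = 39 hectares = 3.9 × 10^5 m²
ΔV = 0.132 GL = 1.32 × 10^5 m³
Sy = ΔV / (A × Δh) = 1.32 × 10^5 m³ / (3.9 × 10^5 m² × 2.6 m) = 0.1302

Sy ≈ 0.13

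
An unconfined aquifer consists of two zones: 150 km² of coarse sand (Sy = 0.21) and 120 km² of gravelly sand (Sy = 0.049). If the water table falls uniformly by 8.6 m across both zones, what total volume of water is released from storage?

A₁ = 150 km² = 1.5 × 10^8 m²; A₂ = 120 km² = 1.2 × 10^8 m²
ΔV₁ = 0.21 × 1.5 × 10^8 × 8.6 = 2.709 × 10^8 m³
ΔV₂ = 0.049 × 1.2 × 10^8 × 8.6 = 5.057 × 10^7 m³
ΔV = ΔV₁ + ΔV₂ = 3.215 × 10^8 m³

ΔV ≈ 3.21 × 10^8 m³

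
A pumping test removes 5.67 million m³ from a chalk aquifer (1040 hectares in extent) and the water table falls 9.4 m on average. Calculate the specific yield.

A = 1040 hectares = 1.04 × 10^7 m²
ΔV = 5.67 million m³ = 5.67 × 10^6 m³
Sy = ΔV / (A × Δh) = 5.67 × 10^6 m³ / (1.04 × 10^7 m² × 9.4 m) = 0.058

Sy ≈ 0.058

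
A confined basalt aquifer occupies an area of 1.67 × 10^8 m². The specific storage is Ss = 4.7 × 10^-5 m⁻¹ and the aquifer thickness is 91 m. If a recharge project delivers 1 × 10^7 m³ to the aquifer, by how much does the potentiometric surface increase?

S = Ss × b = 4.7 × 10^-5 m⁻¹ × 91 m = 4.277 × 10^-3
Δh = ΔV / (S × A) = 1 × 10^7 m³ / (0.004277 × 1.67 × 10^8 m²) = 14 m

Δh ≈ 14 m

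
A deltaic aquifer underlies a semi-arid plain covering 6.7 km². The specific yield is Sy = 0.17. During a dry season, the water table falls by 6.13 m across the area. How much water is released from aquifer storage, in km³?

A = 6.7 km² = 6.7 × 10^6 m²
ΔV = Sy × A × Δh = 0.17 × 6.7 × 10^6 m² × 6.13 m = 6.982 × 10^6 m³
ΔV = 6.982 × 10^6 m³ = 0.006982 km³

ΔV ≈ 0.00698 km³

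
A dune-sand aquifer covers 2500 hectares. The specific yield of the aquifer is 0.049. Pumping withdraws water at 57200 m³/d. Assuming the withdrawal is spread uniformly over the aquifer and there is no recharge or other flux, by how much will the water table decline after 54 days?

Δh ≈ 2.52 m

A = 2500 hectares = 2.5 × 10^7 m²
ΔV = Q × t = 57200 m³/d × 54 d = 3.089 × 10^6 m³
Δh = ΔV / (Sy × A) = 3.089 × 10^6 / (0.049 × 2.5 × 10^7) = 2.521 m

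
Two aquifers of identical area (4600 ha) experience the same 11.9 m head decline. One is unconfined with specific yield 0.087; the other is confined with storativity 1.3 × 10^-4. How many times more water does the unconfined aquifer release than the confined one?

ΔV_u / ΔV_c ≈ 669

A = 4600 ha = 4.6 × 10^7 m²
Unconfined: ΔV_u = Sy × A × Δh = 0.087 × 4.6 × 10^7 × 11.9 = 4.762 × 10^7 m³
Confined: ΔV_c = S × A × Δh = 1.3 × 10^-4 × 4.6 × 10^7 × 11.9 = 71160 m³
Ratio = ΔV_u / ΔV_c = Sy / S = 0.087 / 1.3 × 10^-4 = 669.2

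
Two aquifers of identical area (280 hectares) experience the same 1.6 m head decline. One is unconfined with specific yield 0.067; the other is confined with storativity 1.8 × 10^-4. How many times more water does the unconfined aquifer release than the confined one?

A = 280 hectares = 2.8 × 10^6 m²
Unconfined: ΔV_u = Sy × A × Δh = 0.067 × 2.8 × 10^6 × 1.6 = 3.002 × 10^5 m³
Confined: ΔV_c = S × A × Δh = 1.8 × 10^-4 × 2.8 × 10^6 × 1.6 = 806.4 m³
Ratio = ΔV_u / ΔV_c = Sy / S = 0.067 / 1.8 × 10^-4 = 372.2

ΔV_u / ΔV_c ≈ 372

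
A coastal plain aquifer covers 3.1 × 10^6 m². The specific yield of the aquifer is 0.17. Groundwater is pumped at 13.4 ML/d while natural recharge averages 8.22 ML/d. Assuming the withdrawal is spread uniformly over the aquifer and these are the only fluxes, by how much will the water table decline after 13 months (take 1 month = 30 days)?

Net abstraction = 13.4 − 8.22 = 5.18 ML/d
Q_net = 5.18 ML/d = 5180 m³/d
t = 13 months = 390 d
ΔV = Q × t = 5180 m³/d × 390 d = 2.02 × 10^6 m³
Δh = ΔV / (Sy × A) = 2.02 × 10^6 / (0.17 × 3.1 × 10^6) = 3.833 m

Δh ≈ 3.83 m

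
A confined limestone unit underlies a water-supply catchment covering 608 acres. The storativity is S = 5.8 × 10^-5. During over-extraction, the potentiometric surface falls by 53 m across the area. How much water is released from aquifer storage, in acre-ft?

ΔV ≈ 6.13 acre-ft

A = 608 acres = 2.46 × 10^6 m²
ΔV = S × A × Δh = 5.8 × 10^-5 × 2.46 × 10^6 m² × 53 m = 7564 m³
ΔV = 7564 m³ = 6.132 acre-ft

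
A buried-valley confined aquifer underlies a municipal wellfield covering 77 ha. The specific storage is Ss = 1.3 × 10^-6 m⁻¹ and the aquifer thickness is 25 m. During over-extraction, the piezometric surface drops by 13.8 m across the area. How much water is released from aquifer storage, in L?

S = Ss × b = 1.3 × 10^-6 m⁻¹ × 25 m = 3.25 × 10^-5
A = 77 ha = 7.7 × 10^5 m²
ΔV = S × A × Δh = 3.25 × 10^-5 × 7.7 × 10^5 m² × 13.8 m = 345.3 m³
ΔV = 345.3 m³ = 3.453 × 10^5 L

ΔV ≈ 3.45 × 10^5 L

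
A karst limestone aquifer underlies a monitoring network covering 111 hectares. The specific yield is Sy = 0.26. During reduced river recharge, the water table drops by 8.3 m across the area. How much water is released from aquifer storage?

ΔV ≈ 2.4 × 10^6 m³

A = 111 hectares = 1.11 × 10^6 m²
ΔV = Sy × A × Δh = 0.26 × 1.11 × 10^6 m² × 8.3 m = 2.395 × 10^6 m³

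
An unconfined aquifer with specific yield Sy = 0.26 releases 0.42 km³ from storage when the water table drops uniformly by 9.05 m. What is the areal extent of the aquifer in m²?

A ≈ 1.78 × 10^8 m²

ΔV = 0.42 km³ = 4.2 × 10^8 m³
A = ΔV / (Sy × Δh) = 4.2 × 10^8 / (0.26 × 9.05) = 1.785 × 10^8 m²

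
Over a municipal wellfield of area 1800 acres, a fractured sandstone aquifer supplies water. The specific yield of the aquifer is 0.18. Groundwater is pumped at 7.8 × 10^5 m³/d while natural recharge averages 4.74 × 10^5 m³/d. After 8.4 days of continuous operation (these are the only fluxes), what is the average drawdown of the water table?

A = 1800 acres = 7.284 × 10^6 m²
Net abstraction = 7.8 × 10^5 − 4.74 × 10^5 = 3.06 × 10^5 m³/d
ΔV = Q × t = 3.06 × 10^5 m³/d × 8.4 d = 2.57 × 10^6 m³
Δh = ΔV / (Sy × A) = 2.57 × 10^6 / (0.18 × 7.284 × 10^6) = 1.96 m

Δh ≈ 1.96 m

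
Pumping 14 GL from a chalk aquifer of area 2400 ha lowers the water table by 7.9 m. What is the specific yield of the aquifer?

A = 2400 ha = 2.4 × 10^7 m²
ΔV = 14 GL = 1.4 × 10^7 m³
Sy = ΔV / (A × Δh) = 1.4 × 10^7 m³ / (2.4 × 10^7 m² × 7.9 m) = 0.07384

Sy ≈ 0.074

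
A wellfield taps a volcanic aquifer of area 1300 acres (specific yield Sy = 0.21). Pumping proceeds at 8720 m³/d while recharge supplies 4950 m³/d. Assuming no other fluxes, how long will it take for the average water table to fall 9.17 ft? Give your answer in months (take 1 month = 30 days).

t ≈ 27.3 months

A = 1300 acres = 5.261 × 10^6 m²
Δh = 9.17 ft = 2.795 m
ΔV = Sy × A × Δh = 0.21 × 5.261 × 10^6 × 2.795 = 3.088 × 10^6 m³
Net withdrawal = 8720 − 4950 = 3770 m³/d
t = ΔV / Q = 3.088 × 10^6 m³ / 3770 m³/d = 819.1 d
t = 819.1 d ≈ 27.3 months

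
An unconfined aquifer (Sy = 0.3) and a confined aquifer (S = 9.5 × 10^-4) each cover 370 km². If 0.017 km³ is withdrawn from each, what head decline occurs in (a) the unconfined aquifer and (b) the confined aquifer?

Δh_u ≈ 0.153 m; Δh_c ≈ 48.4 m

A = 370 km² = 3.7 × 10^8 m²
ΔV = 0.017 km³ = 1.7 × 10^7 m³
Unconfined: Δh_u = ΔV/(Sy·A) = 1.7 × 10^7/(0.3 × 3.7 × 10^8) = 0.1532 m
Confined: Δh_c = ΔV/(S·A) = 1.7 × 10^7/(9.5 × 10^-4 × 3.7 × 10^8) = 48.36 m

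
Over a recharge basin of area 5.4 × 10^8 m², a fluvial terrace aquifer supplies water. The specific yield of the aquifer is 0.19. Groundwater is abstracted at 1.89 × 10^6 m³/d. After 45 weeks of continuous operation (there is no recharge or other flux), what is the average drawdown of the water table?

t = 45 weeks = 315 d
ΔV = Q × t = 1.89 × 10^6 m³/d × 315 d = 5.954 × 10^8 m³
Δh = ΔV / (Sy × A) = 5.954 × 10^8 / (0.19 × 5.4 × 10^8) = 5.803 m

Δh ≈ 5.8 m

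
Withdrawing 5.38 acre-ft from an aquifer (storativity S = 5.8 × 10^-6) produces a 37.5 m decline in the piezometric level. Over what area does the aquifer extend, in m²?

A ≈ 3.05 × 10^7 m²

ΔV = 5.38 acre-ft = 6636 m³
A = ΔV / (S × Δh) = 6636 / (5.8 × 10^-6 × 37.5) = 3.051 × 10^7 m²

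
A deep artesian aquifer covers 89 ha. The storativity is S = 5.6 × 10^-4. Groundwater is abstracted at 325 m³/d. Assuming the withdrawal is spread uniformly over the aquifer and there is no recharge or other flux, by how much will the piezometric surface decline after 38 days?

A = 89 ha = 8.9 × 10^5 m²
ΔV = Q × t = 325 m³/d × 38 d = 12350 m³
Δh = ΔV / (S × A) = 12350 / (5.6 × 10^-4 × 8.9 × 10^5) = 24.78 m

Δh ≈ 24.8 m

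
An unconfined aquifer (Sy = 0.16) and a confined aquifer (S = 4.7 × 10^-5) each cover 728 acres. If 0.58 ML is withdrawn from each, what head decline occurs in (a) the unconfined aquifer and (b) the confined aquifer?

Δh_u ≈ 0.00123 m; Δh_c ≈ 4.19 m

A = 728 acres = 2.946 × 10^6 m²
ΔV = 0.58 ML = 580 m³
Unconfined: Δh_u = ΔV/(Sy·A) = 580/(0.16 × 2.946 × 10^6) = 0.00123 m
Confined: Δh_c = ΔV/(S·A) = 580/(4.7 × 10^-5 × 2.946 × 10^6) = 4.189 m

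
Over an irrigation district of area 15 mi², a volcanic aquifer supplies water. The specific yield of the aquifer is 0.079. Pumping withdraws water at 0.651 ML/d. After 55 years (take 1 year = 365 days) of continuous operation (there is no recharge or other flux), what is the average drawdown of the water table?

A = 15 mi² = 3.885 × 10^7 m²
Q = 0.651 ML/d = 651 m³/d
t = 55 years = 20080 d
ΔV = Q × t = 651 m³/d × 20080 d = 1.307 × 10^7 m³
Δh = ΔV / (Sy × A) = 1.307 × 10^7 / (0.079 × 3.885 × 10^7) = 4.258 m

Δh ≈ 4.26 m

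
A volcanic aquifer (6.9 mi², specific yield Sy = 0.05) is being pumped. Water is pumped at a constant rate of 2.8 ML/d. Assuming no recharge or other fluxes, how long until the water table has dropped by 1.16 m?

A = 6.9 mi² = 1.787 × 10^7 m²
ΔV = Sy × A × Δh = 0.05 × 1.787 × 10^7 × 1.16 = 1.037 × 10^6 m³
Q = 2.8 ML/d = 2800 m³/d
t = ΔV / Q = 1.037 × 10^6 m³ / 2800 m³/d = 370.2 d

t ≈ 370 days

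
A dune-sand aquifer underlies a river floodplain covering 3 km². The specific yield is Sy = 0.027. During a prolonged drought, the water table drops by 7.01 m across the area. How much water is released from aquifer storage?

ΔV ≈ 5.68 × 10^5 m³

A = 3 km² = 3 × 10^6 m²
ΔV = Sy × A × Δh = 0.027 × 3 × 10^6 m² × 7.01 m = 5.678 × 10^5 m³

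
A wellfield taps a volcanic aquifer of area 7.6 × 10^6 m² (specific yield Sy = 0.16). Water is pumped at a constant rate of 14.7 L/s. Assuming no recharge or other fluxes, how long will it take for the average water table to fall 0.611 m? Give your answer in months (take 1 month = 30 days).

ΔV = Sy × A × Δh = 0.16 × 7.6 × 10^6 × 0.611 = 7.43 × 10^5 m³
Q = 14.7 L/s = 1270 m³/d
t = ΔV / Q = 7.43 × 10^5 m³ / 1270 m³/d = 585 d
t = 585 d ≈ 19.5 months

t ≈ 19.5 months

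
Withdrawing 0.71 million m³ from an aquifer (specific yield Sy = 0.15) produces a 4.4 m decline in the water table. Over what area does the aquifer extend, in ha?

ΔV = 0.71 million m³ = 7.1 × 10^5 m³
A = ΔV / (Sy × Δh) = 7.1 × 10^5 / (0.15 × 4.4) = 1.076 × 10^6 m²
A = 1.076 × 10^6 m² = 107.6 ha

A ≈ 108 ha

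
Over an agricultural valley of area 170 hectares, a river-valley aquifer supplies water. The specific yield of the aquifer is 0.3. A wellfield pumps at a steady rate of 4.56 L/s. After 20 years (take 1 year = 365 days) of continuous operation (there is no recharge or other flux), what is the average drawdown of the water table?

A = 170 hectares = 1.7 × 10^6 m²
Q = 4.56 L/s = 394 m³/d
t = 20 years = 7300 d
ΔV = Q × t = 394 m³/d × 7300 d = 2.876 × 10^6 m³
Δh = ΔV / (Sy × A) = 2.876 × 10^6 / (0.3 × 1.7 × 10^6) = 5.639 m

Δh ≈ 5.64 m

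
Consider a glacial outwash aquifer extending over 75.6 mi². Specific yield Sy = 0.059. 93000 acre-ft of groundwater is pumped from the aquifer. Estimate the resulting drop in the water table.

Δh ≈ 9.93 m

A = 75.6 mi² = 1.958 × 10^8 m²
ΔV = 93000 acre-ft = 1.147 × 10^8 m³
Δh = ΔV / (Sy × A) = 1.147 × 10^8 m³ / (0.059 × 1.958 × 10^8 m²) = 9.93 m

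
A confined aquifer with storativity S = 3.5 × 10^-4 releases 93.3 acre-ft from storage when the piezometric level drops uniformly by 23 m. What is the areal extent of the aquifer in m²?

A ≈ 1.43 × 10^7 m²

ΔV = 93.3 acre-ft = 1.151 × 10^5 m³
A = ΔV / (S × Δh) = 1.151 × 10^5 / (3.5 × 10^-4 × 23) = 1.43 × 10^7 m²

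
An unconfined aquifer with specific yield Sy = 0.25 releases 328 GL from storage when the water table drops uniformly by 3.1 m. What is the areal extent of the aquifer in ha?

A ≈ 42300 ha

ΔV = 328 GL = 3.28 × 10^8 m³
A = ΔV / (Sy × Δh) = 3.28 × 10^8 / (0.25 × 3.1) = 4.232 × 10^8 m²
A = 4.232 × 10^8 m² = 42320 ha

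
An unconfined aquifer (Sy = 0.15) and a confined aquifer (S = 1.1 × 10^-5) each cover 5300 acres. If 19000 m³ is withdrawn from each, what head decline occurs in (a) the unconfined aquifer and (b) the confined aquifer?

A = 5300 acres = 2.145 × 10^7 m²
Unconfined: Δh_u = ΔV/(Sy·A) = 19000/(0.15 × 2.145 × 10^7) = 0.005906 m
Confined: Δh_c = ΔV/(S·A) = 19000/(1.1 × 10^-5 × 2.145 × 10^7) = 80.53 m

Δh_u ≈ 0.00591 m; Δh_c ≈ 80.5 m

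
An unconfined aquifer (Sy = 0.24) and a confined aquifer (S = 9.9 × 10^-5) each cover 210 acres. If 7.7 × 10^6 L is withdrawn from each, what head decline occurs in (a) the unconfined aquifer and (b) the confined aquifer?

A = 210 acres = 8.498 × 10^5 m²
ΔV = 7.7 × 10^6 L = 7700 m³
Unconfined: Δh_u = ΔV/(Sy·A) = 7700/(0.24 × 8.498 × 10^5) = 0.03775 m
Confined: Δh_c = ΔV/(S·A) = 7700/(9.9 × 10^-5 × 8.498 × 10^5) = 91.52 m

Δh_u ≈ 0.0378 m; Δh_c ≈ 91.5 m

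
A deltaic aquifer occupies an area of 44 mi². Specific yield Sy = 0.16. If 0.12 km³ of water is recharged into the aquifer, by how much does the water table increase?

Δh ≈ 6.58 m

A = 44 mi² = 1.14 × 10^8 m²
ΔV = 0.12 km³ = 1.2 × 10^8 m³
Δh = ΔV / (Sy × A) = 1.2 × 10^8 m³ / (0.16 × 1.14 × 10^8 m²) = 6.581 m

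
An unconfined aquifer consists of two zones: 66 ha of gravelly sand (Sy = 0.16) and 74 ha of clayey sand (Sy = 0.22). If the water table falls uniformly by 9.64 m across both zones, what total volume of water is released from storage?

ΔV ≈ 2.59 × 10^6 m³

A₁ = 66 ha = 6.6 × 10^5 m²; A₂ = 74 ha = 7.4 × 10^5 m²
ΔV₁ = 0.16 × 6.6 × 10^5 × 9.64 = 1.018 × 10^6 m³
ΔV₂ = 0.22 × 7.4 × 10^5 × 9.64 = 1.569 × 10^6 m³
ΔV = ΔV₁ + ΔV₂ = 2.587 × 10^6 m³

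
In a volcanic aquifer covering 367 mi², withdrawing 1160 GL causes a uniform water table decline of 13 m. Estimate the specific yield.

Sy ≈ 0.094

A = 367 mi² = 9.505 × 10^8 m²
ΔV = 1160 GL = 1.16 × 10^9 m³
Sy = ΔV / (A × Δh) = 1.16 × 10^9 m³ / (9.505 × 10^8 m² × 13 m) = 0.09388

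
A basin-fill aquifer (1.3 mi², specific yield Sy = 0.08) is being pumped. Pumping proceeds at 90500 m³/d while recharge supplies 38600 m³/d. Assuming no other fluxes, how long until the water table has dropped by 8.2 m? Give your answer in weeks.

A = 1.3 mi² = 3.367 × 10^6 m²
ΔV = Sy × A × Δh = 0.08 × 3.367 × 10^6 × 8.2 = 2.209 × 10^6 m³
Net withdrawal = 90500 − 38600 = 51900 m³/d
t = ΔV / Q = 2.209 × 10^6 m³ / 51900 m³/d = 42.56 d
t = 42.56 d ≈ 6.08 weeks

t ≈ 6.08 weeks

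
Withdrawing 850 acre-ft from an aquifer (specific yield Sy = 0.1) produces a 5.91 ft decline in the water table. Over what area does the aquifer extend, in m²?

A ≈ 5.82 × 10^6 m²

Δh = 5.91 ft = 1.801 m
ΔV = 850 acre-ft = 1.048 × 10^6 m³
A = ΔV / (Sy × Δh) = 1.048 × 10^6 / (0.1 × 1.801) = 5.82 × 10^6 m²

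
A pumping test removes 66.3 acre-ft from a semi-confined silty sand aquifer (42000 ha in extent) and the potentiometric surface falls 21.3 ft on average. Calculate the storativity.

S ≈ 3 × 10^-5

A = 42000 ha = 4.2 × 10^8 m²
Δh = 21.3 ft = 6.492 m
ΔV = 66.3 acre-ft = 81780 m³
S = ΔV / (A × Δh) = 81780 m³ / (4.2 × 10^8 m² × 6.492 m) = 2.999 × 10^-5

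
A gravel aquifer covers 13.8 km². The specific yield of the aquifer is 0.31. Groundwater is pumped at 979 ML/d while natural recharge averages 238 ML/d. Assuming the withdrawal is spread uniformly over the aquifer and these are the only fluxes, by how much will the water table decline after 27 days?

Δh ≈ 4.68 m

A = 13.8 km² = 1.38 × 10^7 m²
Net abstraction = 979 − 238 = 741 ML/d
Q_net = 741 ML/d = 7.41 × 10^5 m³/d
ΔV = Q × t = 7.41 × 10^5 m³/d × 27 d = 2.001 × 10^7 m³
Δh = ΔV / (Sy × A) = 2.001 × 10^7 / (0.31 × 1.38 × 10^7) = 4.677 m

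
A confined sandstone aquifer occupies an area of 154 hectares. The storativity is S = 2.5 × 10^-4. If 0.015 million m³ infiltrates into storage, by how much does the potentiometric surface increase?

Δh ≈ 39 m

A = 154 hectares = 1.54 × 10^6 m²
ΔV = 0.015 million m³ = 15000 m³
Δh = ΔV / (S × A) = 15000 m³ / (2.5 × 10^-4 × 1.54 × 10^6 m²) = 38.96 m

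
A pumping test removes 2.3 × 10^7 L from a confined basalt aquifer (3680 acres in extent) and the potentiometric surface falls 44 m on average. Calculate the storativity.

A = 3680 acres = 1.489 × 10^7 m²
ΔV = 2.3 × 10^7 L = 23000 m³
S = ΔV / (A × Δh) = 23000 m³ / (1.489 × 10^7 m² × 44 m) = 3.51 × 10^-5

S ≈ 3.5 × 10^-5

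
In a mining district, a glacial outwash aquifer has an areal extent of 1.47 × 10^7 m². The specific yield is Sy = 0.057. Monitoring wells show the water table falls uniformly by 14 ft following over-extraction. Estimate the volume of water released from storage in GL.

ΔV ≈ 3.58 GL

Δh = 14 ft = 4.267 m
ΔV = Sy × A × Δh = 0.057 × 1.47 × 10^7 m² × 4.267 m = 3.575 × 10^6 m³
ΔV = 3.575 × 10^6 m³ = 3.575 GL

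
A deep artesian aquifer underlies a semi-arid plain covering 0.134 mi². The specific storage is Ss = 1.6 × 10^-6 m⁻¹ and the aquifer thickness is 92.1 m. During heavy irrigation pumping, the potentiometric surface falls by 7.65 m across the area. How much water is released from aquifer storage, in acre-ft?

ΔV ≈ 0.317 acre-ft

S = Ss × b = 1.6 × 10^-6 m⁻¹ × 92.1 m = 1.474 × 10^-4
A = 0.134 mi² = 3.471 × 10^5 m²
ΔV = S × A × Δh = 1.474 × 10^-4 × 3.471 × 10^5 m² × 7.65 m = 391.2 m³
ΔV = 391.2 m³ = 0.3172 acre-ft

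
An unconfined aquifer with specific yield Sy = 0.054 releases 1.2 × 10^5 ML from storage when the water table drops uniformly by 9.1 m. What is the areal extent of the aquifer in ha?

A ≈ 24400 ha

ΔV = 1.2 × 10^5 ML = 1.2 × 10^8 m³
A = ΔV / (Sy × Δh) = 1.2 × 10^8 / (0.054 × 9.1) = 2.442 × 10^8 m²
A = 2.442 × 10^8 m² = 24420 ha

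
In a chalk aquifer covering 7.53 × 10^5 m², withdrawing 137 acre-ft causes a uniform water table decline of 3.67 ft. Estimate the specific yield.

Sy ≈ 0.2

Δh = 3.67 ft = 1.119 m
ΔV = 137 acre-ft = 1.69 × 10^5 m³
Sy = ΔV / (A × Δh) = 1.69 × 10^5 m³ / (7.53 × 10^5 m² × 1.119 m) = 0.2006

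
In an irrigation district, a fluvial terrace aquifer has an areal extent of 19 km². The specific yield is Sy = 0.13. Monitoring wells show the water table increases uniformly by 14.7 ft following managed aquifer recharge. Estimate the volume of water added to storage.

ΔV ≈ 1.11 × 10^7 m³

A = 19 km² = 1.9 × 10^7 m²
Δh = 14.7 ft = 4.481 m
ΔV = Sy × A × Δh = 0.13 × 1.9 × 10^7 m² × 4.481 m = 1.107 × 10^7 m³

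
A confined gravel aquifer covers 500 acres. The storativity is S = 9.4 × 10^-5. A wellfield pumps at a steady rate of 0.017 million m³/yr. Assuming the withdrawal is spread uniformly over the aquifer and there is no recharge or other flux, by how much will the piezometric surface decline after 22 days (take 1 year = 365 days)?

A = 500 acres = 2.023 × 10^6 m²
Q = 0.017 million m³/yr = 46.58 m³/d
ΔV = Q × t = 46.58 m³/d × 22 d = 1025 m³
Δh = ΔV / (S × A) = 1025 / (9.4 × 10^-5 × 2.023 × 10^6) = 5.387 m

Δh ≈ 5.39 m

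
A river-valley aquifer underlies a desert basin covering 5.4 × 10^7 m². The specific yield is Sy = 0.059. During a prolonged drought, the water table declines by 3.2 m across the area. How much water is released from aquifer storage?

ΔV = Sy × A × Δh = 0.059 × 5.4 × 10^7 m² × 3.2 m = 1.02 × 10^7 m³

ΔV ≈ 1.02 × 10^7 m³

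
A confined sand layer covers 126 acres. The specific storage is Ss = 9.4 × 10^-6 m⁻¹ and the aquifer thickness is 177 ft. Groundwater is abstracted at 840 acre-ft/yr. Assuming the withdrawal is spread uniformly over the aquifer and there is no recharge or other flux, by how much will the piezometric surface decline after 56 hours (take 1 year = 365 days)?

Δh ≈ 25.6 m

b = 177 ft = 53.95 m
S = Ss × b = 9.4 × 10^-6 m⁻¹ × 53.95 m = 5.071 × 10^-4
A = 126 acres = 5.099 × 10^5 m²
Q = 840 acre-ft/yr = 2839 m³/d
t = 56 hours = 2.333 d
ΔV = Q × t = 2839 m³/d × 2.333 d = 6624 m³
Δh = ΔV / (S × A) = 6624 / (5.071 × 10^-4 × 5.099 × 10^5) = 25.61 m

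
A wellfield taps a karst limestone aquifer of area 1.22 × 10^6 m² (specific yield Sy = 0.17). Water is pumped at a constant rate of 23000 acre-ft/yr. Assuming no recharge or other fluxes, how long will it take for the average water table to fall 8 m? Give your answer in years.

t ≈ 0.0585 years

ΔV = Sy × A × Δh = 0.17 × 1.22 × 10^6 × 8 = 1.659 × 10^6 m³
Q = 23000 acre-ft/yr = 77730 m³/d
t = ΔV / Q = 1.659 × 10^6 m³ / 77730 m³/d = 21.35 d
t = 21.35 d ≈ 0.05848 years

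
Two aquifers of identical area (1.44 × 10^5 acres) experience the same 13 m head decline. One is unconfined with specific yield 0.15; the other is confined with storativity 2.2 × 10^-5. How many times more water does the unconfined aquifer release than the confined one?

A = 1.44 × 10^5 acres = 5.827 × 10^8 m²
Unconfined: ΔV_u = Sy × A × Δh = 0.15 × 5.827 × 10^8 × 13 = 1.136 × 10^9 m³
Confined: ΔV_c = S × A × Δh = 2.2 × 10^-5 × 5.827 × 10^8 × 13 = 1.667 × 10^5 m³
Ratio = ΔV_u / ΔV_c = Sy / S = 0.15 / 2.2 × 10^-5 = 6818

ΔV_u / ΔV_c ≈ 6820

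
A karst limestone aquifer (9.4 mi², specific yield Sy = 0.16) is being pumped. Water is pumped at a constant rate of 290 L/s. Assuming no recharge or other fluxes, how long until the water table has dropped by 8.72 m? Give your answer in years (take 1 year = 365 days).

t ≈ 3.71 years

A = 9.4 mi² = 2.435 × 10^7 m²
ΔV = Sy × A × Δh = 0.16 × 2.435 × 10^7 × 8.72 = 3.397 × 10^7 m³
Q = 290 L/s = 25060 m³/d
t = ΔV / Q = 3.397 × 10^7 m³ / 25060 m³/d = 1356 d
t = 1356 d ≈ 3.714 years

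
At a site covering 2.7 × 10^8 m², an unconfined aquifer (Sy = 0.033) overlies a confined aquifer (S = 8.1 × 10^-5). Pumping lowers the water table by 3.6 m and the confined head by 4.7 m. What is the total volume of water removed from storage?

Unconfined: ΔV_u = Sy × A × Δh_u = 0.033 × 2.7 × 10^8 × 3.6 = 3.208 × 10^7 m³
Confined: ΔV_c = S × A × Δh_c = 8.1 × 10^-5 × 2.7 × 10^8 × 4.7 = 1.028 × 10^5 m³
Total ΔV = 3.208 × 10^7 + 1.028 × 10^5 = 3.218 × 10^7 m³

ΔV ≈ 3.22 × 10^7 m³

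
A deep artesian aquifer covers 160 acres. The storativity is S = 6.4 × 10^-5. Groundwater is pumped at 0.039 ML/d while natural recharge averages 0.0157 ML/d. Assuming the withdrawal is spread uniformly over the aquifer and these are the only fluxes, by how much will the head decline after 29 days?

Δh ≈ 16.3 m

A = 160 acres = 6.475 × 10^5 m²
Net abstraction = 0.039 − 0.0157 = 0.0233 ML/d
Q_net = 0.0233 ML/d = 23.3 m³/d
ΔV = Q × t = 23.3 m³/d × 29 d = 675.7 m³
Δh = ΔV / (S × A) = 675.7 / (6.4 × 10^-5 × 6.475 × 10^5) = 16.31 m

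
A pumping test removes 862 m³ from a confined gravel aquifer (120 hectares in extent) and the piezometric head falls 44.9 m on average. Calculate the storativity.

A = 120 hectares = 1.2 × 10^6 m²
S = ΔV / (A × Δh) = 862 m³ / (1.2 × 10^6 m² × 44.9 m) = 1.6 × 10^-5

S ≈ 1.6 × 10^-5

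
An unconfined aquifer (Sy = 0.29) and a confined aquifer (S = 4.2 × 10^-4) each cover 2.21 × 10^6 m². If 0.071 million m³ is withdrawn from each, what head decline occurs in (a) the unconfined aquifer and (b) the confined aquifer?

ΔV = 0.071 million m³ = 71000 m³
Unconfined: Δh_u = ΔV/(Sy·A) = 71000/(0.29 × 2.21 × 10^6) = 0.1108 m
Confined: Δh_c = ΔV/(S·A) = 71000/(4.2 × 10^-4 × 2.21 × 10^6) = 76.49 m

Δh_u ≈ 0.111 m; Δh_c ≈ 76.5 m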